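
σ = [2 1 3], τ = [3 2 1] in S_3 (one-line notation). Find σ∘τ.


σ∘τ: apply τ first, then σ
1 →τ 3 →σ 3
2 →τ 2 →σ 1
3 →τ 1 →σ 2

σ∘τ = [3 1 2]


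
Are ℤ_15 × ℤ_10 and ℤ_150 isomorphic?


Comparing ℤ_15 × ℤ_10 and ℤ_150:
gcd(15,10) = 5 ≠ 1. Max element order in ℤ_15×ℤ_10 is lcm(15,10) = 30 < 150, so it has no element of order 150

No, ℤ_15 × ℤ_10 ≇ ℤ_150


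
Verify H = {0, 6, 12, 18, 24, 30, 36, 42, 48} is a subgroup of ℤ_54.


Subgroup test for H = {0, 6, 12, 18, 24, 30, 36, 42, 48} in (ℤ_54, +):
(1) 0 ∈ H? Yes
(2) Closure: for all a,b ∈ H, (a+b) mod 54 ∈ H? Yes
(3) Inverses: for all a ∈ H, -a mod 54 ∈ H? Yes

Yes, H is a subgroup of ℤ_54


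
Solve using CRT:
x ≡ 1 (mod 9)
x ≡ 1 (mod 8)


m₁ = 9, m₂ = 8, gcd = 1, so CRT applies. M = m₁·m₂ = 72
Let M₁ = M/m₁ = 8, M₂ = M/m₂ = 9
Find y₁ ≡ M₁⁻¹ (mod m₁): 8⁻¹ ≡ 8 (mod 9)
Find y₂ ≡ M₂⁻¹ (mod m₂): 9⁻¹ ≡ 1 (mod 8)
x = a₁·M₁·y₁ + a₂·M₂·y₂ = 1·8·8 + 1·9·1 = 73
Reduce mod 72: x ≡ 1
Check: 1 mod 9 = 1 ✓, 1 mod 8 = 1 ✓

x ≡ 1 (mod 72)


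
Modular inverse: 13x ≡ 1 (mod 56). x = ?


Use the extended Euclidean algorithm to write 1 = 13·s + 56·t; then s mod 56 is the inverse.
Euclidean algorithm:
  13 = 0·56 + 13
  56 = 4·13 + 4
  13 = 3·4 + 1
  4 = 4·1 + 0
gcd(13,56) = 1
Back-substitution gives: 13·(13) + 56·(-3) = 1
So 13⁻¹ ≡ 13 ≡ 13 (mod 56)
Check: 13 × 13 = 169 ≡ 1 (mod 56) ✓

13⁻¹ ≡ 13 (mod 56)


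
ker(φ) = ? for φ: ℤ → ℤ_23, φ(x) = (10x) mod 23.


Kernel = preimage of identity
ker(φ) = {x ∈ ℤ : 10x ≡ 0 (mod 23)}. gcd(10,23) = 1, so 10x ≡ 0 (mod 23) ⟺ x ≡ 0 (mod 23/1 = 23). Hence ker(φ) = 23ℤ

ker(φ) = 23ℤ


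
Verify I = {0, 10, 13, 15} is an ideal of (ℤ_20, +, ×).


Check ideal conditions for I = {0, 10, 13, 15} in ℤ_20:
(1) I is an additive subgroup? No
(2) For r ∈ ℤ_20 and a ∈ I: r·a ∈ I? No  [counterexample: r=2, a=13, r·a mod 20 = 6 ∉ I]

No, I is not an ideal of ℤ_20


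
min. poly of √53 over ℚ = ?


√53 satisfies x² - 53 = 0, irreducible over ℚ since 53 is squarefree

Minimal polynomial: x² - 53


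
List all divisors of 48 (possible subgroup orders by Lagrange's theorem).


Lagrange's theorem: |H| divides |G|
|G| = 48
Divisors of 48: 1, 2, 3, 4, 6, 8, 12, 16, 24, 48

Possible subgroup orders: {1, 2, 3, 4, 6, 8, 12, 16, 24, 48}


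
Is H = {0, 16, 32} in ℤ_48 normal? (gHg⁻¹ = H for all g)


H = {0, 16, 32} in ℤ_48
ℤ_48 is abelian; every subgroup of an abelian group is normal

Yes, normal subgroup


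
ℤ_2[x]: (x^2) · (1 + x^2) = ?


Expand and collect like terms; reduce coefficients mod 2:
x^0: 0·1 = 0 ≡ 0 (mod 2)
x^1: 0·0 + 0·1 = 0 ≡ 0 (mod 2)
x^2: 0·1 + 0·0 + 1·1 = 1 ≡ 1 (mod 2)
x^3: 0·1 + 1·0 = 0 ≡ 0 (mod 2)
x^4: 1·1 = 1 ≡ 1 (mod 2)
Result: x^2 + x^4

f · g = x^2 + x^4


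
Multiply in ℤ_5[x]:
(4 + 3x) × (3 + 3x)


Expand and collect like terms; reduce coefficients mod 5:
x^0: 4·3 = 12 ≡ 2 (mod 5)
x^1: 4·3 + 3·3 = 21 ≡ 1 (mod 5)
x^2: 3·3 = 9 ≡ 4 (mod 5)
Result: 2 + x + 4x^2

f · g = 2 + x + 4x^2


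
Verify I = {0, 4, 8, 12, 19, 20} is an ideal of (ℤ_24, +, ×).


Check ideal conditions for I = {0, 4, 8, 12, 19, 20} in ℤ_24:
(1) I is an additive subgroup? No
(2) For r ∈ ℤ_24 and a ∈ I: r·a ∈ I? No  [counterexample: r=2, a=8, r·a mod 24 = 16 ∉ I]

No, I is not an ideal of ℤ_24


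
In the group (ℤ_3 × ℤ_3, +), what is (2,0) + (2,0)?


Operation: componentwise addition mod (3, 3)
(2,0) + (2,0) = ((a₁+b₁) mod 3, (a₂+b₂) mod 3) with a = (2,0), b = (2,0)

(2,0) + (2,0) = (1,0)


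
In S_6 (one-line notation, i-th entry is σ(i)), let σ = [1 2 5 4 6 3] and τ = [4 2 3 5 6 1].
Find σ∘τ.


σ∘τ: apply τ first, then σ
1 →τ 4 →σ 4
2 →τ 2 →σ 2
3 →τ 3 →σ 5
4 →τ 5 →σ 6
5 →τ 6 →σ 3
6 →τ 1 →σ 1

σ∘τ = [4 2 5 6 3 1]


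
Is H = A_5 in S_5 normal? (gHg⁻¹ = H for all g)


H = A_5 in S_5
A_5 has index 2 in S_5, and every subgroup of index 2 is normal

Yes, normal subgroup


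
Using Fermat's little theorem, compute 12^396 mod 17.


Fermat's little theorem: if p is prime and gcd(a,p)=1, then a^(p-1) ≡ 1 (mod p)
p = 17 is prime, gcd(12,17) = 1
Reduce exponent: 396 mod 16 = 12
So 12^396 ≡ 12^12 (mod 17)
12^12 mod 17 = 4

12^396 ≡ 4 (mod 17)


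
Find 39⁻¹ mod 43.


Use the extended Euclidean algorithm to write 1 = 39·s + 43·t; then s mod 43 is the inverse.
Euclidean algorithm:
  39 = 0·43 + 39
  43 = 1·39 + 4
  39 = 9·4 + 3
  4 = 1·3 + 1
  3 = 3·1 + 0
gcd(39,43) = 1
Back-substitution gives: 39·(-11) + 43·(10) = 1
So 39⁻¹ ≡ -11 ≡ 32 (mod 43)
Check: 39 × 32 = 1248 ≡ 1 (mod 43) ✓

39⁻¹ ≡ 32 (mod 43)


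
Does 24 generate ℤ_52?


g generates ℤ_n iff gcd(g, n) = 1
gcd(24, 52) = 4
Since gcd = 4 ≠ 1, ⟨24⟩ has order 13 < 52, so 24 is not a generator.

No, 24 does not generate ℤ_52


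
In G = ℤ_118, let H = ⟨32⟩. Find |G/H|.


|⟨32⟩| = n / gcd(32, 118) = 118 / 2 = 59
H is normal (ℤ_118 is abelian).
|G/H| = |G| / |H| = 118 / 59 = 2

|G/H| = 2


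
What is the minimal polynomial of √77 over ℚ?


√77 satisfies x² - 77 = 0, irreducible over ℚ since 77 is squarefree

Minimal polynomial: x² - 77


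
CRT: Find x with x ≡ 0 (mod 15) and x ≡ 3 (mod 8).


m₁ = 15, m₂ = 8, gcd = 1, so CRT applies. M = m₁·m₂ = 120
Let M₁ = M/m₁ = 8, M₂ = M/m₂ = 15
Find y₁ ≡ M₁⁻¹ (mod m₁): 8⁻¹ ≡ 2 (mod 15)
Find y₂ ≡ M₂⁻¹ (mod m₂): 15⁻¹ ≡ 7 (mod 8)
x = a₁·M₁·y₁ + a₂·M₂·y₂ = 0·8·2 + 3·15·7 = 315
Reduce mod 120: x ≡ 75
Check: 75 mod 15 = 0 ✓, 75 mod 8 = 3 ✓

x ≡ 75 (mod 120)


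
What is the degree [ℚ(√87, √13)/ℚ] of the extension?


[ℚ(√87,√13):ℚ] = [ℚ(√87,√13):ℚ(√87)]·[ℚ(√87):ℚ] = 2·2 = 4

[ℚ(√87, √13)/ℚ] = 4


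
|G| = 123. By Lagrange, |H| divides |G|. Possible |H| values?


Lagrange's theorem: |H| divides |G|
|G| = 123
Divisors of 123: 1, 3, 41, 123

Possible subgroup orders: {1, 3, 41, 123}


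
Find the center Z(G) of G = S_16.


Z(G) = {g ∈ G | gx = xg for all x ∈ G}
S_n is non-abelian for n ≥ 3; Z(S_16) is trivial

Z(S_16) = {e}


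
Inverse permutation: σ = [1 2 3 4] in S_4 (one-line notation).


To find σ⁻¹, swap domain and range:
σ(1) = 1 → σ⁻¹(1) = 1
σ(2) = 2 → σ⁻¹(2) = 2
σ(3) = 3 → σ⁻¹(3) = 3
σ(4) = 4 → σ⁻¹(4) = 4

σ⁻¹ = [1 2 3 4]


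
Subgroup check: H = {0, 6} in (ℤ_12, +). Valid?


Subgroup test for H = {0, 6} in (ℤ_12, +):
(1) 0 ∈ H? Yes
(2) Closure: for all a,b ∈ H, (a+b) mod 12 ∈ H? Yes
(3) Inverses: for all a ∈ H, -a mod 12 ∈ H? Yes

Yes, H is a subgroup of ℤ_12


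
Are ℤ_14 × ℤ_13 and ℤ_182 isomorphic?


Comparing ℤ_14 × ℤ_13 and ℤ_182:
gcd(14,13) = 1, so ℤ_14 × ℤ_13 ≅ ℤ_182 (CRT)

Yes, ℤ_14 × ℤ_13 ≅ ℤ_182


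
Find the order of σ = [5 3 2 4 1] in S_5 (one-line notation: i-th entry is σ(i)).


Cycle decomposition: (1 5) (2 3)
Cycle lengths: 2, 2
Order = lcm(2, 2) = 2

ord(σ) = 2


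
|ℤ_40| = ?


ℤ_n has n elements.

|ℤ_40| = 40


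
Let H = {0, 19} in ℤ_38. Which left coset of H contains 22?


22 + H = {22 + h (mod 38) : h ∈ H}
22+0=22, 22+19=3
22 + H = {3, 22} = 3 + H

22 + H = {3, 22}


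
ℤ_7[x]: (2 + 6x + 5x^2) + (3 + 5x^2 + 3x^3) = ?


Add coefficients mod 7:
x^0: 2 + 3 = 5 (mod 7)
x^1: 6 + 0 = 6 (mod 7)
x^2: 5 + 5 = 3 (mod 7)
x^3: 0 + 3 = 3 (mod 7)
Result: 5 + 6x + 3x^2 + 3x^3

f + g = 5 + 6x + 3x^2 + 3x^3


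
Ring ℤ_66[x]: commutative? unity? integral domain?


ℤ_66 has zero divisors (2·33 ≡ 0), and these lift to constant zero divisors in ℤ_66[x]; so not an integral domain
Commutative: Yes
Integral domain: No
Has unity: Yes

ℤ_66[x]: Commutative=Yes, Unity=Yes


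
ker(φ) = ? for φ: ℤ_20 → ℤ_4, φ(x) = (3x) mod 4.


Kernel = preimage of identity
ker(φ) = {x ∈ ℤ_20 : 3x ≡ 0 (mod 4)}. Since 4 | 20, φ is well-defined. The kernel is the cyclic subgroup ⟨4⟩ of ℤ_20 (order 5), i.e. {0, 4, 8, 12, 16}

ker(φ) = {0, 4, 8, 12, 16}


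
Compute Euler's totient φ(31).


Factor n: 31 = 31
φ(n) = n · ∏(1 - 1/p) over distinct primes p | n
φ(31) = 31 · (1 - 1/31) = 30

φ(31) = 30


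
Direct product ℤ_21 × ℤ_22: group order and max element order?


|ℤ_21 × ℤ_22| = 21 × 22 = 462
Max element order = lcm(21,22) = 462
Cyclic? Yes (gcd=1)

|ℤ_21×ℤ_22| = 462, max element order = 462


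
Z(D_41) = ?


Z(G) = {g ∈ G | gx = xg for all x ∈ G}
For odd n, Z(D_n) = {e}: no nontrivial rotation commutes with all reflections

Z(D_41) = {e}


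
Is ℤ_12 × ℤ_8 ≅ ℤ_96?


Comparing ℤ_12 × ℤ_8 and ℤ_96:
gcd(12,8) = 4 ≠ 1. Max element order in ℤ_12×ℤ_8 is lcm(12,8) = 24 < 96, so it has no element of order 96

No, ℤ_12 × ℤ_8 ≇ ℤ_96


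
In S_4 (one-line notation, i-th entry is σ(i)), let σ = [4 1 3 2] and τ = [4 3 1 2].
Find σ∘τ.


σ∘τ: apply τ first, then σ
1 →τ 4 →σ 2
2 →τ 3 →σ 3
3 →τ 1 →σ 4
4 →τ 2 →σ 1

σ∘τ = [2 3 4 1]


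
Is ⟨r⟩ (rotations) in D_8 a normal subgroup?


H = ⟨r⟩ (rotations) in D_8
The rotation subgroup ⟨r⟩ has index 2 in D_8, so it is normal

Yes, normal subgroup


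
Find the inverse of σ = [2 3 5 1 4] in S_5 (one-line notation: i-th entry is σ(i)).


To find σ⁻¹, swap domain and range:
σ(1) = 2 → σ⁻¹(2) = 1
σ(2) = 3 → σ⁻¹(3) = 2
σ(3) = 5 → σ⁻¹(5) = 3
σ(4) = 1 → σ⁻¹(1) = 4
σ(5) = 4 → σ⁻¹(4) = 5

σ⁻¹ = [4 1 2 5 3]


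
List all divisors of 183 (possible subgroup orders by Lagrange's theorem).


Lagrange's theorem: |H| divides |G|
|G| = 183
Divisors of 183: 1, 3, 61, 183

Possible subgroup orders: {1, 3, 61, 183}


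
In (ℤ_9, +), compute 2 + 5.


Operation: addition mod 9
2 + 5 = (a + b) mod 9 with a = 2, b = 5

2 + 5 = 7


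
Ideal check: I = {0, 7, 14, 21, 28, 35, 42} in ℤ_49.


Check ideal conditions for I = {0, 7, 14, 21, 28, 35, 42} in ℤ_49:
(1) I is an additive subgroup? Yes
(2) For r ∈ ℤ_49 and a ∈ I: r·a ∈ I? Yes

Yes, I is an ideal of ℤ_49


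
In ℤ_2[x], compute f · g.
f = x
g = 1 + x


Expand and collect like terms; reduce coefficients mod 2:
x^0: 0·1 = 0 ≡ 0 (mod 2)
x^1: 0·1 + 1·1 = 1 ≡ 1 (mod 2)
x^2: 1·1 = 1 ≡ 1 (mod 2)
Result: x + x^2

f · g = x + x^2


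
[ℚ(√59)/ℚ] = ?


√59 has minimal polynomial x² - 59 (irreducible over ℚ since 59 is squarefree)

[ℚ(√59)/ℚ] = 2


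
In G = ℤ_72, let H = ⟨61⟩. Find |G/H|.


|⟨61⟩| = n / gcd(61, 72) = 72 / 1 = 72
H is normal (ℤ_72 is abelian).
|G/H| = |G| / |H| = 72 / 72 = 1

|G/H| = 1


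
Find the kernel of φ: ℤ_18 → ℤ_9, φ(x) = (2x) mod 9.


Kernel = preimage of identity
ker(φ) = {x ∈ ℤ_18 : 2x ≡ 0 (mod 9)}. Since 9 | 18, φ is well-defined. The kernel is the cyclic subgroup ⟨9⟩ of ℤ_18 (order 2), i.e. {0, 9}

ker(φ) = {0, 9}


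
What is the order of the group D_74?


|D_n| = 2n (n rotations and n reflections)
|D_74| = 2×74 = 148

|D_74| = 148


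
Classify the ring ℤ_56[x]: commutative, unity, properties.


ℤ_56 has zero divisors (2·28 ≡ 0), and these lift to constant zero divisors in ℤ_56[x]; so not an integral domain
Commutative: Yes
Integral domain: No
Has unity: Yes

ℤ_56[x]: Commutative=Yes, Unity=Yes


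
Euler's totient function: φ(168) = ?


Factor n: 168 = 2^3 × 3 × 7
φ(n) = n · ∏(1 - 1/p) over distinct primes p | n
φ(168) = 168 · (1 - 1/2) · (1 - 1/3) · (1 - 1/7) = 48

φ(168) = 48


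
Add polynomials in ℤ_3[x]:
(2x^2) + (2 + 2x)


Add coefficients mod 3:
x^0: 0 + 2 = 2 (mod 3)
x^1: 0 + 2 = 2 (mod 3)
x^2: 2 + 0 = 2 (mod 3)
Result: 2 + 2x + 2x^2

f + g = 2 + 2x + 2x^2


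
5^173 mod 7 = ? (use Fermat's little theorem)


Fermat's little theorem: if p is prime and gcd(a,p)=1, then a^(p-1) ≡ 1 (mod p)
p = 7 is prime, gcd(5,7) = 1
Reduce exponent: 173 mod 6 = 5
So 5^173 ≡ 5^5 (mod 7)
5^5 mod 7 = 3

5^173 ≡ 3 (mod 7)


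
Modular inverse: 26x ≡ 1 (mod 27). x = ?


Use the extended Euclidean algorithm to write 1 = 26·s + 27·t; then s mod 27 is the inverse.
Euclidean algorithm:
  26 = 0·27 + 26
  27 = 1·26 + 1
  26 = 26·1 + 0
gcd(26,27) = 1
Back-substitution gives: 26·(-1) + 27·(1) = 1
So 26⁻¹ ≡ -1 ≡ 26 (mod 27)
Check: 26 × 26 = 676 ≡ 1 (mod 27) ✓

26⁻¹ ≡ 26 (mod 27)


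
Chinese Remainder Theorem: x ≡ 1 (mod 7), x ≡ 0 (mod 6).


m₁ = 7, m₂ = 6, gcd = 1, so CRT applies. M = m₁·m₂ = 42
Let M₁ = M/m₁ = 6, M₂ = M/m₂ = 7
Find y₁ ≡ M₁⁻¹ (mod m₁): 6⁻¹ ≡ 6 (mod 7)
Find y₂ ≡ M₂⁻¹ (mod m₂): 7⁻¹ ≡ 1 (mod 6)
x = a₁·M₁·y₁ + a₂·M₂·y₂ = 1·6·6 + 0·7·1 = 36
Reduce mod 42: x ≡ 36
Check: 36 mod 7 = 1 ✓, 36 mod 6 = 0 ✓

x ≡ 36 (mod 42)


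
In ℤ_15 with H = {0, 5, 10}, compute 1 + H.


1 + H = {1 + h (mod 15) : h ∈ H}
1+0=1, 1+5=6, 1+10=11

1 + H = {1, 6, 11}


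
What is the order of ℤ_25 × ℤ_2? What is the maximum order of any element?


|ℤ_25 × ℤ_2| = 25 × 2 = 50
Max element order = lcm(25,2) = 50
Cyclic? Yes (gcd=1)

|ℤ_25×ℤ_2| = 50, max element order = 50


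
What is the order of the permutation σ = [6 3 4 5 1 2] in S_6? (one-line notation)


Cycle decomposition: (1 6 2 3 4 5)
Cycle lengths: 6
Order = lcm(6) = 6

ord(σ) = 6


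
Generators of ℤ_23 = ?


g generates ℤ_n iff gcd(g,n) = 1
Prime factors of 23: 23
Generators are g ∈ {1,...,22} not divisible by any of these primes.
Generators: {1, 2, 3, 4, 5, 6, 7, 8, 9, 10, 11, 12, 13, 14, 15, 16, 17, 18, 19, 20, 21, 22}
Number of generators = φ(23) = 22

Generators of ℤ_23 = {1, 2, 3, 4, 5, 6, 7, 8, 9, 10, 11, 12, 13, 14, 15, 16, 17, 18, 19, 20, 21, 22}


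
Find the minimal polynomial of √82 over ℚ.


√82 satisfies x² - 82 = 0, irreducible over ℚ since 82 is squarefree

Minimal polynomial: x² - 82


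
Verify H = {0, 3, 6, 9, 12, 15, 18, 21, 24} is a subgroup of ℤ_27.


Subgroup test for H = {0, 3, 6, 9, 12, 15, 18, 21, 24} in (ℤ_27, +):
(1) 0 ∈ H? Yes
(2) Closure: for all a,b ∈ H, (a+b) mod 27 ∈ H? Yes
(3) Inverses: for all a ∈ H, -a mod 27 ∈ H? Yes

Yes, H is a subgroup of ℤ_27


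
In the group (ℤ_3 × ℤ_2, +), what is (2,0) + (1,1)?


Operation: componentwise addition mod (3, 2)
(2,0) + (1,1) = ((a₁+b₁) mod 3, (a₂+b₂) mod 2) with a = (2,0), b = (1,1)

(2,0) + (1,1) = (0,1)


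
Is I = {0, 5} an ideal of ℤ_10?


Check ideal conditions for I = {0, 5} in ℤ_10:
(1) I is an additive subgroup? Yes
(2) For r ∈ ℤ_10 and a ∈ I: r·a ∈ I? Yes

Yes, I is an ideal of ℤ_10


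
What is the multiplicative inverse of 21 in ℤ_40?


Use the extended Euclidean algorithm to write 1 = 21·s + 40·t; then s mod 40 is the inverse.
Euclidean algorithm:
  21 = 0·40 + 21
  40 = 1·21 + 19
  21 = 1·19 + 2
  19 = 9·2 + 1
  2 = 2·1 + 0
gcd(21,40) = 1
Back-substitution gives: 21·(-19) + 40·(10) = 1
So 21⁻¹ ≡ -19 ≡ 21 (mod 40)
Check: 21 × 21 = 441 ≡ 1 (mod 40) ✓

21⁻¹ ≡ 21 (mod 40)


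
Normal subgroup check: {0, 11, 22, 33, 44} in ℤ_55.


H = {0, 11, 22, 33, 44} in ℤ_55
ℤ_55 is abelian; every subgroup of an abelian group is normal

Yes, normal subgroup


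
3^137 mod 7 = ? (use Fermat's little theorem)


Fermat's little theorem: if p is prime and gcd(a,p)=1, then a^(p-1) ≡ 1 (mod p)
p = 7 is prime, gcd(3,7) = 1
Reduce exponent: 137 mod 6 = 5
So 3^137 ≡ 3^5 (mod 7)
3^5 mod 7 = 5

3^137 ≡ 5 (mod 7)


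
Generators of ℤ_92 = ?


g generates ℤ_n iff gcd(g,n) = 1
Prime factors of 92: 2, 23
Generators are g ∈ {1,...,91} not divisible by any of these primes.
Generators: {1, 3, 5, 7, 9, 11, 13, 15, 17, 19, 21, 25, 27, 29, 31, 33, 35, 37, 39, 41, 43, 45, 47, 49, 51, 53, 55, 57, 59, 61, 63, 65, 67, 71, 73, 75, 77, 79, 81, 83, 85, 87, 89, 91}
Number of generators = φ(92) = 44

Generators of ℤ_92 = {1, 3, 5, 7, 9, 11, 13, 15, 17, 19, 21, 25, 27, 29, 31, 33, 35, 37, 39, 41, 43, 45, 47, 49, 51, 53, 55, 57, 59, 61, 63, 65, 67, 71, 73, 75, 77, 79, 81, 83, 85, 87, 89, 91}


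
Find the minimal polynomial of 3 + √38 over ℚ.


Let α = 3 + √38. Then α - 3 = √38, so (α - 3)² = 38, giving α² - 6α - 29 = 0. Degree 2 and α ∉ ℚ, so this is the minimal polynomial.

Minimal polynomial: x² - 6x - 29


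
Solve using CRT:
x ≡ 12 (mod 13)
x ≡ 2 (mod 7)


m₁ = 13, m₂ = 7, gcd = 1, so CRT applies. M = m₁·m₂ = 91
Let M₁ = M/m₁ = 7, M₂ = M/m₂ = 13
Find y₁ ≡ M₁⁻¹ (mod m₁): 7⁻¹ ≡ 2 (mod 13)
Find y₂ ≡ M₂⁻¹ (mod m₂): 13⁻¹ ≡ 6 (mod 7)
x = a₁·M₁·y₁ + a₂·M₂·y₂ = 12·7·2 + 2·13·6 = 324
Reduce mod 91: x ≡ 51
Check: 51 mod 13 = 12 ✓, 51 mod 7 = 2 ✓

x ≡ 51 (mod 91)


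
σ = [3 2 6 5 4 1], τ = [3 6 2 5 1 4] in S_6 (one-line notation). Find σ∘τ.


σ∘τ: apply τ first, then σ
1 →τ 3 →σ 6
2 →τ 6 →σ 1
3 →τ 2 →σ 2
4 →τ 5 →σ 4
5 →τ 1 →σ 3
6 →τ 4 →σ 5

σ∘τ = [6 1 2 4 3 5]


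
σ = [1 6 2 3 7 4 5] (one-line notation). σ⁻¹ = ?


To find σ⁻¹, swap domain and range:
σ(1) = 1 → σ⁻¹(1) = 1
σ(2) = 6 → σ⁻¹(6) = 2
σ(3) = 2 → σ⁻¹(2) = 3
σ(4) = 3 → σ⁻¹(3) = 4
σ(5) = 7 → σ⁻¹(7) = 5
σ(6) = 4 → σ⁻¹(4) = 6
σ(7) = 5 → σ⁻¹(5) = 7

σ⁻¹ = [1 3 4 6 7 2 5]


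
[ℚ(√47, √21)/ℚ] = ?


[ℚ(√47,√21):ℚ] = [ℚ(√47,√21):ℚ(√47)]·[ℚ(√47):ℚ] = 2·2 = 4

[ℚ(√47, √21)/ℚ] = 4


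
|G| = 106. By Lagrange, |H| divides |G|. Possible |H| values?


Lagrange's theorem: |H| divides |G|
|G| = 106
Divisors of 106: 1, 2, 53, 106

Possible subgroup orders: {1, 2, 53, 106}


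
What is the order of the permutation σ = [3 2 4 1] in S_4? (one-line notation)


Cycle decomposition: (1 3 4)
Cycle lengths: 3
Order = lcm(3) = 3

ord(σ) = 3


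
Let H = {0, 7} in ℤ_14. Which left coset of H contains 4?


4 + H = {4 + h (mod 14) : h ∈ H}
4+0=4, 4+7=11

4 + H = {4, 11}


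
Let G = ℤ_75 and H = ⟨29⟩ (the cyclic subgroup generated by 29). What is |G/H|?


|⟨29⟩| = n / gcd(29, 75) = 75 / 1 = 75
H is normal (ℤ_75 is abelian).
|G/H| = |G| / |H| = 75 / 75 = 1

|G/H| = 1


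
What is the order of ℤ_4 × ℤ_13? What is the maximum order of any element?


|ℤ_4 × ℤ_13| = 4 × 13 = 52
Max element order = lcm(4,13) = 52
Cyclic? Yes (gcd=1)

|ℤ_4×ℤ_13| = 52, max element order = 52


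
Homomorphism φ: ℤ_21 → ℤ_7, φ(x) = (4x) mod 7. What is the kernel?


Kernel = preimage of identity
ker(φ) = {x ∈ ℤ_21 : 4x ≡ 0 (mod 7)}. Since 7 | 21, φ is well-defined. The kernel is the cyclic subgroup ⟨7⟩ of ℤ_21 (order 3), i.e. {0, 7, 14}

ker(φ) = {0, 7, 14}


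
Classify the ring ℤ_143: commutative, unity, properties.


ℤ_143 is a commutative ring with unity 1; 143 = 11×13 is composite, so 11·13 ≡ 0 gives zero divisors (not an integral domain)
Commutative: Yes
Integral domain: No
Has unity: Yes

ℤ_143: Commutative=Yes, Unity=Yes


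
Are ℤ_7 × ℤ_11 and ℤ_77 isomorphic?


Comparing ℤ_7 × ℤ_11 and ℤ_77:
gcd(7,11) = 1, so ℤ_7 × ℤ_11 ≅ ℤ_77 (CRT)

Yes, ℤ_7 × ℤ_11 ≅ ℤ_77


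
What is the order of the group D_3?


|D_n| = 2n (n rotations and n reflections)
|D_3| = 2×3 = 6

|D_3| = 6


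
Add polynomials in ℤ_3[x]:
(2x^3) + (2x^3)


Add coefficients mod 3:
x^0: 0 + 0 = 0 (mod 3)
x^1: 0 + 0 = 0 (mod 3)
x^2: 0 + 0 = 0 (mod 3)
x^3: 2 + 2 = 1 (mod 3)
Result: x^3

f + g = x^3


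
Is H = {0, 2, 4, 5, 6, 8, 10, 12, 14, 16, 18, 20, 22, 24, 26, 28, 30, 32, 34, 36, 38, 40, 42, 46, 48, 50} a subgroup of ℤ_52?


Subgroup test for H = {0, 2, 4, 5, 6, 8, 10, 12, 14, 16, 18, 20, 22, 24, 26, 28, 30, 32, 34, 36, 38, 40, 42, 46, 48, 50} in (ℤ_52, +):
(1) 0 ∈ H? Yes
(2) Closure: for all a,b ∈ H, (a+b) mod 52 ∈ H? No  [counterexample: 2 + 5 = 7 ∉ H]
(3) Inverses: for all a ∈ H, -a mod 52 ∈ H? No

No, H is not a subgroup of ℤ_52


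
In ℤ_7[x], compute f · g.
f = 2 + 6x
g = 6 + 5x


Expand and collect like terms; reduce coefficients mod 7:
x^0: 2·6 = 12 ≡ 5 (mod 7)
x^1: 2·5 + 6·6 = 46 ≡ 4 (mod 7)
x^2: 6·5 = 30 ≡ 2 (mod 7)
Result: 5 + 4x + 2x^2

f · g = 5 + 4x + 2x^2


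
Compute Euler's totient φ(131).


Factor n: 131 = 131
φ(n) = n · ∏(1 - 1/p) over distinct primes p | n
φ(131) = 131 · (1 - 1/131) = 130

φ(131) = 130


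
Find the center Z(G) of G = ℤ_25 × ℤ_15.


Z(G) = {g ∈ G | gx = xg for all x ∈ G}
Direct product of abelian groups is abelian, so Z(G) = G

Z(ℤ_25 × ℤ_15) = ℤ_25 × ℤ_15


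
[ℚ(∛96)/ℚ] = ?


∛96 has minimal polynomial x³ - 96 (irreducible over ℚ since 96 is not a perfect cube)

[ℚ(∛96)/ℚ] = 3


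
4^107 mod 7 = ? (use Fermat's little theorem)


Fermat's little theorem: if p is prime and gcd(a,p)=1, then a^(p-1) ≡ 1 (mod p)
p = 7 is prime, gcd(4,7) = 1
Reduce exponent: 107 mod 6 = 5
So 4^107 ≡ 4^5 (mod 7)
4^5 mod 7 = 2

4^107 ≡ 2 (mod 7)


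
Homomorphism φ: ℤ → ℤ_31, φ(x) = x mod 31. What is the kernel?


Kernel = preimage of identity
ker(φ) = {x ∈ ℤ : x ≡ 0 (mod 31)} = 31ℤ = {0, ±31, ±62, ...}

ker(φ) = 31ℤ


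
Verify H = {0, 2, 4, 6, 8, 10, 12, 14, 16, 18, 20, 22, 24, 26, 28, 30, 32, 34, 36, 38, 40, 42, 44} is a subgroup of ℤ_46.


Subgroup test for H = {0, 2, 4, 6, 8, 10, 12, 14, 16, 18, 20, 22, 24, 26, 28, 30, 32, 34, 36, 38, 40, 42, 44} in (ℤ_46, +):
(1) 0 ∈ H? Yes
(2) Closure: for all a,b ∈ H, (a+b) mod 46 ∈ H? Yes
(3) Inverses: for all a ∈ H, -a mod 46 ∈ H? Yes

Yes, H is a subgroup of ℤ_46


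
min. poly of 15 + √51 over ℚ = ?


Let α = 15 + √51. Then α - 15 = √51, so (α - 15)² = 51, giving α² - 30α + 174 = 0. Degree 2 and α ∉ ℚ, so this is the minimal polynomial.

Minimal polynomial: x² - 30x + 174


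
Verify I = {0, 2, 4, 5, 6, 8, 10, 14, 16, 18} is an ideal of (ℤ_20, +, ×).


Check ideal conditions for I = {0, 2, 4, 5, 6, 8, 10, 14, 16, 18} in ℤ_20:
(1) I is an additive subgroup? No
(2) For r ∈ ℤ_20 and a ∈ I: r·a ∈ I? No  [counterexample: r=2, a=6, r·a mod 20 = 12 ∉ I]

No, I is not an ideal of ℤ_20


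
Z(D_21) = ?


Z(G) = {g ∈ G | gx = xg for all x ∈ G}
For odd n, Z(D_n) = {e}: no nontrivial rotation commutes with all reflections

Z(D_21) = {e}


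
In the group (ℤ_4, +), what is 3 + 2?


Operation: addition mod 4
3 + 2 = (a + b) mod 4 with a = 3, b = 2

3 + 2 = 1


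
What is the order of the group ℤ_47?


ℤ_n has n elements.

|ℤ_47| = 47


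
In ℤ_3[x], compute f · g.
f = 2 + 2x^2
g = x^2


Expand and collect like terms; reduce coefficients mod 3:
x^0: 2·0 = 0 ≡ 0 (mod 3)
x^1: 2·0 + 0·0 = 0 ≡ 0 (mod 3)
x^2: 2·1 + 0·0 + 2·0 = 2 ≡ 2 (mod 3)
x^3: 0·1 + 2·0 = 0 ≡ 0 (mod 3)
x^4: 2·1 = 2 ≡ 2 (mod 3)
Result: 2x^2 + 2x^4

f · g = 2x^2 + 2x^4


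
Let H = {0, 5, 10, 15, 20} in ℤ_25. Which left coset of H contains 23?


23 + H = {23 + h (mod 25) : h ∈ H}
23+0=23, 23+5=3, 23+10=8, 23+15=13, 23+20=18
23 + H = {3, 8, 13, 18, 23} = 3 + H

23 + H = {3, 8, 13, 18, 23}


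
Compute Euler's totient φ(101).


Factor n: 101 = 101
φ(n) = n · ∏(1 - 1/p) over distinct primes p | n
φ(101) = 101 · (1 - 1/101) = 100

φ(101) = 100


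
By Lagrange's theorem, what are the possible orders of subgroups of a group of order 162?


Lagrange's theorem: |H| divides |G|
|G| = 162
Divisors of 162: 1, 2, 3, 6, 9, 18, 27, 54, 81, 162

Possible subgroup orders: {1, 2, 3, 6, 9, 18, 27, 54, 81, 162}


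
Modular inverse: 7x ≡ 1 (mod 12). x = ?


Use the extended Euclidean algorithm to write 1 = 7·s + 12·t; then s mod 12 is the inverse.
Euclidean algorithm:
  7 = 0·12 + 7
  12 = 1·7 + 5
  7 = 1·5 + 2
  5 = 2·2 + 1
  2 = 2·1 + 0
gcd(7,12) = 1
Back-substitution gives: 7·(-5) + 12·(3) = 1
So 7⁻¹ ≡ -5 ≡ 7 (mod 12)
Check: 7 × 7 = 49 ≡ 1 (mod 12) ✓

7⁻¹ ≡ 7 (mod 12)


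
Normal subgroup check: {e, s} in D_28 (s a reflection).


H = {e, s} in D_28 (s a reflection)
r·s·r⁻¹ = sr⁻² ≠ s for n ≥ 3, so {e, s} is not closed under conjugation

No, not a normal subgroup


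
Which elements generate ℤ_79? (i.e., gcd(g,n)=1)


g generates ℤ_n iff gcd(g,n) = 1
Prime factors of 79: 79
Generators are g ∈ {1,...,78} not divisible by any of these primes.
Generators: {1, 2, 3, 4, 5, 6, 7, 8, 9, 10, 11, 12, 13, 14, 15, 16, 17, 18, 19, 20, 21, 22, 23, 24, 25, 26, 27, 28, 29, 30, 31, 32, 33, 34, 35, 36, 37, 38, 39, 40, 41, 42, 43, 44, 45, 46, 47, 48, 49, 50, 51, 52, 53, 54, 55, 56, 57, 58, 59, 60, 61, 62, 63, 64, 65, 66, 67, 68, 69, 70, 71, 72, 73, 74, 75, 76, 77, 78}
Number of generators = φ(79) = 78

Generators of ℤ_79 = {1, 2, 3, 4, 5, 6, 7, 8, 9, 10, 11, 12, 13, 14, 15, 16, 17, 18, 19, 20, 21, 22, 23, 24, 25, 26, 27, 28, 29, 30, 31, 32, 33, 34, 35, 36, 37, 38, 39, 40, 41, 42, 43, 44, 45, 46, 47, 48, 49, 50, 51, 52, 53, 54, 55, 56, 57, 58, 59, 60, 61, 62, 63, 64, 65, 66, 67, 68, 69, 70, 71, 72, 73, 74, 75, 76, 77, 78}


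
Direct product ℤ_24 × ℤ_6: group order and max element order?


|ℤ_24 × ℤ_6| = 24 × 6 = 144
Max element order = lcm(24,6) = 24
Cyclic? No (gcd=6)

|ℤ_24×ℤ_6| = 144, max element order = 24


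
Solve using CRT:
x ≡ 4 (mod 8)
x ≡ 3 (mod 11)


m₁ = 8, m₂ = 11, gcd = 1, so CRT applies. M = m₁·m₂ = 88
Let M₁ = M/m₁ = 11, M₂ = M/m₂ = 8
Find y₁ ≡ M₁⁻¹ (mod m₁): 11⁻¹ ≡ 3 (mod 8)
Find y₂ ≡ M₂⁻¹ (mod m₂): 8⁻¹ ≡ 7 (mod 11)
x = a₁·M₁·y₁ + a₂·M₂·y₂ = 4·11·3 + 3·8·7 = 300
Reduce mod 88: x ≡ 36
Check: 36 mod 8 = 4 ✓, 36 mod 11 = 3 ✓

x ≡ 36 (mod 88)


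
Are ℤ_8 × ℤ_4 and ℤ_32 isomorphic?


Comparing ℤ_8 × ℤ_4 and ℤ_32:
gcd(8,4) = 4 ≠ 1. Max element order in ℤ_8×ℤ_4 is lcm(8,4) = 8 < 32, so it has no element of order 32

No, ℤ_8 × ℤ_4 ≇ ℤ_32


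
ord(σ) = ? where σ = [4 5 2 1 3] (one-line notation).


Cycle decomposition: (1 4) (2 5 3)
Cycle lengths: 2, 3
Order = lcm(2, 3) = 6

ord(σ) = 6


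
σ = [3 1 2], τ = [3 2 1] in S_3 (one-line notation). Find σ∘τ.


σ∘τ: apply τ first, then σ
1 →τ 3 →σ 2
2 →τ 2 →σ 1
3 →τ 1 →σ 3

σ∘τ = [2 1 3]


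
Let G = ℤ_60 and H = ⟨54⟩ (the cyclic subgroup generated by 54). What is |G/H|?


|⟨54⟩| = n / gcd(54, 60) = 60 / 6 = 10
H is normal (ℤ_60 is abelian).
|G/H| = |G| / |H| = 60 / 10 = 6

|G/H| = 6


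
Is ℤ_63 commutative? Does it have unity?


ℤ_63 is a commutative ring with unity 1; 63 = 3×21 is composite, so 3·21 ≡ 0 gives zero divisors (not an integral domain)
Commutative: Yes
Integral domain: No
Has unity: Yes

ℤ_63: Commutative=Yes, Unity=Yes


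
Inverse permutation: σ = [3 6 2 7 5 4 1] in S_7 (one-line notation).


To find σ⁻¹, swap domain and range:
σ(1) = 3 → σ⁻¹(3) = 1
σ(2) = 6 → σ⁻¹(6) = 2
σ(3) = 2 → σ⁻¹(2) = 3
σ(4) = 7 → σ⁻¹(7) = 4
σ(5) = 5 → σ⁻¹(5) = 5
σ(6) = 4 → σ⁻¹(4) = 6
σ(7) = 1 → σ⁻¹(1) = 7

σ⁻¹ = [7 3 1 6 5 2 4]


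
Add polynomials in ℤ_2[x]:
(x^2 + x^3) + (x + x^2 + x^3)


Add coefficients mod 2:
x^0: 0 + 0 = 0 (mod 2)
x^1: 0 + 1 = 1 (mod 2)
x^2: 1 + 1 = 0 (mod 2)
x^3: 1 + 1 = 0 (mod 2)
Result: x

f + g = x


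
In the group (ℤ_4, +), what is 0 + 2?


Operation: addition mod 4
0 + 2 = (a + b) mod 4 with a = 0, b = 2

0 + 2 = 2


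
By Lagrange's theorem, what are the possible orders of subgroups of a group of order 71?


Lagrange's theorem: |H| divides |G|
|G| = 71
Divisors of 71: 1, 71

Possible subgroup orders: {1, 71}


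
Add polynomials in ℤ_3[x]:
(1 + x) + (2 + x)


Add coefficients mod 3:
x^0: 1 + 2 = 0 (mod 3)
x^1: 1 + 1 = 2 (mod 3)
Result: 2x

f + g = 2x


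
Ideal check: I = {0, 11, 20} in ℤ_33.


Check ideal conditions for I = {0, 11, 20} in ℤ_33:
(1) I is an additive subgroup? No
(2) For r ∈ ℤ_33 and a ∈ I: r·a ∈ I? No  [counterexample: r=2, a=11, r·a mod 33 = 22 ∉ I]

No, I is not an ideal of ℤ_33


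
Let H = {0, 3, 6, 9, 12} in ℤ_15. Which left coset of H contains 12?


12 + H = {12 + h (mod 15) : h ∈ H}
12+0=12, 12+3=0, 12+6=3, 12+9=6, 12+12=9
12 + H = {0, 3, 6, 9, 12} = 0 + H

12 + H = {0, 3, 6, 9, 12}


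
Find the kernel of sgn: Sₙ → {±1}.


Kernel = preimage of identity
ker(sgn) = even permutations = Aₙ

ker(sgn) = Aₙ


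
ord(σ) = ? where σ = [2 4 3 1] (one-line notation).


Cycle decomposition: (1 2 4)
Cycle lengths: 3
Order = lcm(3) = 3

ord(σ) = 3


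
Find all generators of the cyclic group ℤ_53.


g generates ℤ_n iff gcd(g,n) = 1
Prime factors of 53: 53
Generators are g ∈ {1,...,52} not divisible by any of these primes.
Generators: {1, 2, 3, 4, 5, 6, 7, 8, 9, 10, 11, 12, 13, 14, 15, 16, 17, 18, 19, 20, 21, 22, 23, 24, 25, 26, 27, 28, 29, 30, 31, 32, 33, 34, 35, 36, 37, 38, 39, 40, 41, 42, 43, 44, 45, 46, 47, 48, 49, 50, 51, 52}
Number of generators = φ(53) = 52

Generators of ℤ_53 = {1, 2, 3, 4, 5, 6, 7, 8, 9, 10, 11, 12, 13, 14, 15, 16, 17, 18, 19, 20, 21, 22, 23, 24, 25, 26, 27, 28, 29, 30, 31, 32, 33, 34, 35, 36, 37, 38, 39, 40, 41, 42, 43, 44, 45, 46, 47, 48, 49, 50, 51, 52}


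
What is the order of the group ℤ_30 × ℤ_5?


|A × B| = |A| · |B|
|ℤ_30 × ℤ_5| = 30 × 5 = 150

|ℤ_30 × ℤ_5| = 150


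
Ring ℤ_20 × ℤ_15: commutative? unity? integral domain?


Direct product ring; commutative with unity (1,1); but (1,0)·(0,1) = (0,0) gives zero divisors, so not an integral domain
Commutative: Yes
Integral domain: No
Has unity: Yes

ℤ_20 × ℤ_15: Commutative=Yes, Unity=Yes


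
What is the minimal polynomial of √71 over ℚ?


√71 satisfies x² - 71 = 0, irreducible over ℚ since 71 is squarefree

Minimal polynomial: x² - 71


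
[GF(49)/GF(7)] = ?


GF(49) = GF(7^2), so the extension degree is 2

[GF(49)/GF(7)] = 2


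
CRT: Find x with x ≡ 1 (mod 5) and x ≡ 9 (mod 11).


m₁ = 5, m₂ = 11, gcd = 1, so CRT applies. M = m₁·m₂ = 55
Let M₁ = M/m₁ = 11, M₂ = M/m₂ = 5
Find y₁ ≡ M₁⁻¹ (mod m₁): 11⁻¹ ≡ 1 (mod 5)
Find y₂ ≡ M₂⁻¹ (mod m₂): 5⁻¹ ≡ 9 (mod 11)
x = a₁·M₁·y₁ + a₂·M₂·y₂ = 1·11·1 + 9·5·9 = 416
Reduce mod 55: x ≡ 31
Check: 31 mod 5 = 1 ✓, 31 mod 11 = 9 ✓

x ≡ 31 (mod 55)


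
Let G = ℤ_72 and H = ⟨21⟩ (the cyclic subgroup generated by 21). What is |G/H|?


|⟨21⟩| = n / gcd(21, 72) = 72 / 3 = 24
H is normal (ℤ_72 is abelian).
|G/H| = |G| / |H| = 72 / 24 = 3

|G/H| = 3


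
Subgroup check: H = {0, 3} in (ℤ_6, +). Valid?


Subgroup test for H = {0, 3} in (ℤ_6, +):
(1) 0 ∈ H? Yes
(2) Closure: for all a,b ∈ H, (a+b) mod 6 ∈ H? Yes
(3) Inverses: for all a ∈ H, -a mod 6 ∈ H? Yes

Yes, H is a subgroup of ℤ_6


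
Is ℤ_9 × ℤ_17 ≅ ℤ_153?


Comparing ℤ_9 × ℤ_17 and ℤ_153:
gcd(9,17) = 1, so ℤ_9 × ℤ_17 ≅ ℤ_153 (CRT)

Yes, ℤ_9 × ℤ_17 ≅ ℤ_153


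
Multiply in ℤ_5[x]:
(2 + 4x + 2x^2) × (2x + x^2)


Expand and collect like terms; reduce coefficients mod 5:
x^0: 2·0 = 0 ≡ 0 (mod 5)
x^1: 2·2 + 4·0 = 4 ≡ 4 (mod 5)
x^2: 2·1 + 4·2 + 2·0 = 10 ≡ 0 (mod 5)
x^3: 4·1 + 2·2 = 8 ≡ 3 (mod 5)
x^4: 2·1 = 2 ≡ 2 (mod 5)
Result: 4x + 3x^3 + 2x^4

f · g = 4x + 3x^3 + 2x^4


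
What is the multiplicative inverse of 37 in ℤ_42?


Use the extended Euclidean algorithm to write 1 = 37·s + 42·t; then s mod 42 is the inverse.
Euclidean algorithm:
  37 = 0·42 + 37
  42 = 1·37 + 5
  37 = 7·5 + 2
  5 = 2·2 + 1
  2 = 2·1 + 0
gcd(37,42) = 1
Back-substitution gives: 37·(-17) + 42·(15) = 1
So 37⁻¹ ≡ -17 ≡ 25 (mod 42)
Check: 37 × 25 = 925 ≡ 1 (mod 42) ✓

37⁻¹ ≡ 25 (mod 42)


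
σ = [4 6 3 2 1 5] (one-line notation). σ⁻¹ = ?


To find σ⁻¹, swap domain and range:
σ(1) = 4 → σ⁻¹(4) = 1
σ(2) = 6 → σ⁻¹(6) = 2
σ(3) = 3 → σ⁻¹(3) = 3
σ(4) = 2 → σ⁻¹(2) = 4
σ(5) = 1 → σ⁻¹(1) = 5
σ(6) = 5 → σ⁻¹(5) = 6

σ⁻¹ = [5 4 3 1 6 2]


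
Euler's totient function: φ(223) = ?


Factor n: 223 = 223
φ(n) = n · ∏(1 - 1/p) over distinct primes p | n
φ(223) = 223 · (1 - 1/223) = 222

φ(223) = 222


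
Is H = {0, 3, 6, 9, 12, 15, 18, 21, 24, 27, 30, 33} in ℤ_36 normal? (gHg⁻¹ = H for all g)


H = {0, 3, 6, 9, 12, 15, 18, 21, 24, 27, 30, 33} in ℤ_36
ℤ_36 is abelian; every subgroup of an abelian group is normal

Yes, normal subgroup


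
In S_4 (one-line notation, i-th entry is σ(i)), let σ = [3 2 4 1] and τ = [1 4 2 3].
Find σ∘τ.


σ∘τ: apply τ first, then σ
1 →τ 1 →σ 3
2 →τ 4 →σ 1
3 →τ 2 →σ 2
4 →τ 3 →σ 4

σ∘τ = [3 1 2 4]


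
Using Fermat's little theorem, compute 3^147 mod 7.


Fermat's little theorem: if p is prime and gcd(a,p)=1, then a^(p-1) ≡ 1 (mod p)
p = 7 is prime, gcd(3,7) = 1
Reduce exponent: 147 mod 6 = 3
So 3^147 ≡ 3^3 (mod 7)
3^3 mod 7 = 6

3^147 ≡ 6 (mod 7)


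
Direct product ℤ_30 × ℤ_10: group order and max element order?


|ℤ_30 × ℤ_10| = 30 × 10 = 300
Max element order = lcm(30,10) = 30
Cyclic? No (gcd=10)

|ℤ_30×ℤ_10| = 300, max element order = 30


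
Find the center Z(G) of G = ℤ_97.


Z(G) = {g ∈ G | gx = xg for all x ∈ G}
ℤ_97 is abelian, so Z(G) = G

Z(ℤ_97) = ℤ_97


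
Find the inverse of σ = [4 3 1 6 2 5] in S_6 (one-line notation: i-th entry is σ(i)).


To find σ⁻¹, swap domain and range:
σ(1) = 4 → σ⁻¹(4) = 1
σ(2) = 3 → σ⁻¹(3) = 2
σ(3) = 1 → σ⁻¹(1) = 3
σ(4) = 6 → σ⁻¹(6) = 4
σ(5) = 2 → σ⁻¹(2) = 5
σ(6) = 5 → σ⁻¹(5) = 6

σ⁻¹ = [3 5 2 1 6 4]


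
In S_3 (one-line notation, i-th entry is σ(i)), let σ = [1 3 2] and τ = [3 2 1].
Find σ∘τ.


σ∘τ: apply τ first, then σ
1 →τ 3 →σ 2
2 →τ 2 →σ 3
3 →τ 1 →σ 1

σ∘τ = [2 3 1]


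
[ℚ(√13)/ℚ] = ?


√13 has minimal polynomial x² - 13 (irreducible over ℚ since 13 is squarefree)

[ℚ(√13)/ℚ] = 2


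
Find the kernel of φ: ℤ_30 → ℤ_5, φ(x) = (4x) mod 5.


Kernel = preimage of identity
ker(φ) = {x ∈ ℤ_30 : 4x ≡ 0 (mod 5)}. Since 5 | 30, φ is well-defined. The kernel is the cyclic subgroup ⟨5⟩ of ℤ_30 (order 6), i.e. {0, 5, 10, 15, 20, 25}

ker(φ) = {0, 5, 10, 15, 20, 25}


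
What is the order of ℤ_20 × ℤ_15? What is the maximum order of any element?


|ℤ_20 × ℤ_15| = 20 × 15 = 300
Max element order = lcm(20,15) = 60
Cyclic? No (gcd=5)

|ℤ_20×ℤ_15| = 300, max element order = 60


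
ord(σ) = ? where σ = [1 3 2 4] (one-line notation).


Cycle decomposition: (2 3)
Cycle lengths: 2
Order = lcm(2) = 2

ord(σ) = 2


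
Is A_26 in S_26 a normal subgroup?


H = A_26 in S_26
A_26 has index 2 in S_26, and every subgroup of index 2 is normal

Yes, normal subgroup


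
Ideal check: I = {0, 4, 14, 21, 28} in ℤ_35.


Check ideal conditions for I = {0, 4, 14, 21, 28} in ℤ_35:
(1) I is an additive subgroup? No
(2) For r ∈ ℤ_35 and a ∈ I: r·a ∈ I? No  [counterexample: r=2, a=4, r·a mod 35 = 8 ∉ I]

No, I is not an ideal of ℤ_35


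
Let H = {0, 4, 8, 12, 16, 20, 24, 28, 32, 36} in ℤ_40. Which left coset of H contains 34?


34 + H = {34 + h (mod 40) : h ∈ H}
34+0=34, 34+4=38, 34+8=2, 34+12=6, 34+16=10, 34+20=14, 34+24=18, 34+28=22, 34+32=26, 34+36=30
34 + H = {2, 6, 10, 14, 18, 22, 26, 30, 34, 38} = 2 + H

34 + H = {2, 6, 10, 14, 18, 22, 26, 30, 34, 38}


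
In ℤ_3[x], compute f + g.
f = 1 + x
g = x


Add coefficients mod 3:
x^0: 1 + 0 = 1 (mod 3)
x^1: 1 + 1 = 2 (mod 3)
Result: 1 + 2x

f + g = 1 + 2x


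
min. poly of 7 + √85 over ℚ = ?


Let α = 7 + √85. Then α - 7 = √85, so (α - 7)² = 85, giving α² - 14α - 36 = 0. Degree 2 and α ∉ ℚ, so this is the minimal polynomial.

Minimal polynomial: x² - 14x - 36


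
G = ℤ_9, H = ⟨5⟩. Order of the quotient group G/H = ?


|⟨5⟩| = n / gcd(5, 9) = 9 / 1 = 9
H is normal (ℤ_9 is abelian).
|G/H| = |G| / |H| = 9 / 9 = 1

|G/H| = 1


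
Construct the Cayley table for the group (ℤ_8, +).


Elements: {0, 1, 2, 3, 4, 5, 6, 7}
Operation: addition mod 8
Entry (a, b) = (a + b) mod 8

Cayley table:
  | 0 | 1 | 2 | 3 | 4 | 5 | 6 | 7
0 | 0 | 1 | 2 | 3 | 4 | 5 | 6 | 7
1 | 1 | 2 | 3 | 4 | 5 | 6 | 7 | 0
2 | 2 | 3 | 4 | 5 | 6 | 7 | 0 | 1
3 | 3 | 4 | 5 | 6 | 7 | 0 | 1 | 2
4 | 4 | 5 | 6 | 7 | 0 | 1 | 2 | 3
5 | 5 | 6 | 7 | 0 | 1 | 2 | 3 | 4
6 | 6 | 7 | 0 | 1 | 2 | 3 | 4 | 5
7 | 7 | 0 | 1 | 2 | 3 | 4 | 5 | 6


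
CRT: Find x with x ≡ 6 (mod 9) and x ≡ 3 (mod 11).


m₁ = 9, m₂ = 11, gcd = 1, so CRT applies. M = m₁·m₂ = 99
Let M₁ = M/m₁ = 11, M₂ = M/m₂ = 9
Find y₁ ≡ M₁⁻¹ (mod m₁): 11⁻¹ ≡ 5 (mod 9)
Find y₂ ≡ M₂⁻¹ (mod m₂): 9⁻¹ ≡ 5 (mod 11)
x = a₁·M₁·y₁ + a₂·M₂·y₂ = 6·11·5 + 3·9·5 = 465
Reduce mod 99: x ≡ 69
Check: 69 mod 9 = 6 ✓, 69 mod 11 = 3 ✓

x ≡ 69 (mod 99)


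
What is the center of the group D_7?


Z(G) = {g ∈ G | gx = xg for all x ∈ G}
For odd n, Z(D_n) = {e}: no nontrivial rotation commutes with all reflections

Z(D_7) = {e}


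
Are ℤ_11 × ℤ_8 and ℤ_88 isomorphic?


Comparing ℤ_11 × ℤ_8 and ℤ_88:
gcd(11,8) = 1, so ℤ_11 × ℤ_8 ≅ ℤ_88 (CRT)

Yes, ℤ_11 × ℤ_8 ≅ ℤ_88


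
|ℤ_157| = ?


ℤ_n has n elements.

|ℤ_157| = 157


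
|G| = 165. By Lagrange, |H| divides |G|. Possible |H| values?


Lagrange's theorem: |H| divides |G|
|G| = 165
Divisors of 165: 1, 3, 5, 11, 15, 33, 55, 165

Possible subgroup orders: {1, 3, 5, 11, 15, 33, 55, 165}


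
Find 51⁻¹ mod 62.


Use the extended Euclidean algorithm to write 1 = 51·s + 62·t; then s mod 62 is the inverse.
Euclidean algorithm:
  51 = 0·62 + 51
  62 = 1·51 + 11
  51 = 4·11 + 7
  11 = 1·7 + 4
  7 = 1·4 + 3
  4 = 1·3 + 1
  3 = 3·1 + 0
gcd(51,62) = 1
Back-substitution gives: 51·(-17) + 62·(14) = 1
So 51⁻¹ ≡ -17 ≡ 45 (mod 62)
Check: 51 × 45 = 2295 ≡ 1 (mod 62) ✓

51⁻¹ ≡ 45 (mod 62)


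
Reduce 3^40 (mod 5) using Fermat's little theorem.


Fermat's little theorem: if p is prime and gcd(a,p)=1, then a^(p-1) ≡ 1 (mod p)
p = 5 is prime, gcd(3,5) = 1
Reduce exponent: 40 mod 4 = 0
So 3^40 ≡ 3^0 (mod 5)
3^0 = 1

3^40 ≡ 1 (mod 5)


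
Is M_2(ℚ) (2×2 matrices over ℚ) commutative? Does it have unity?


Matrix multiplication is non-commutative for n ≥ 2; the identity matrix I is the unity; singular matrices give zero divisors, so not an integral domain
Commutative: No
Integral domain: No
Has unity: Yes

M_2(ℚ) (2×2 matrices over ℚ): Commutative=No, Unity=Yes


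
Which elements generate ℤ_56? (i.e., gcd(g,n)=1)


g generates ℤ_n iff gcd(g,n) = 1
Prime factors of 56: 2, 7
Generators are g ∈ {1,...,55} not divisible by any of these primes.
Generators: {1, 3, 5, 9, 11, 13, 15, 17, 19, 23, 25, 27, 29, 31, 33, 37, 39, 41, 43, 45, 47, 51, 53, 55}
Number of generators = φ(56) = 24

Generators of ℤ_56 = {1, 3, 5, 9, 11, 13, 15, 17, 19, 23, 25, 27, 29, 31, 33, 37, 39, 41, 43, 45, 47, 51, 53, 55}


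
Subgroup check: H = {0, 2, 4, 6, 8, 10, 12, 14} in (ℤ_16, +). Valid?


Subgroup test for H = {0, 2, 4, 6, 8, 10, 12, 14} in (ℤ_16, +):
(1) 0 ∈ H? Yes
(2) Closure: for all a,b ∈ H, (a+b) mod 16 ∈ H? Yes
(3) Inverses: for all a ∈ H, -a mod 16 ∈ H? Yes

Yes, H is a subgroup of ℤ_16
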